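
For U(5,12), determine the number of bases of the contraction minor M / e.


Contracting e from U(5,12) gives U(4,11).
Bases of U(4,11) = (11 choose 4) = 330.

330


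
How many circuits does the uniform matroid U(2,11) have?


In U(2,11), circuits are the (3)-element subsets.
Any set of 3 elements is dependent, and removing any one element gives
an independent set of size 2, so it is a minimal dependent set.
Number of circuits = C(11,3) = (11 * 10 * 9) / (1 * 2 * 3) = 165.

165


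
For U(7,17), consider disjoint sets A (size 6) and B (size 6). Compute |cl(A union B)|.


|A union B| = 6 + 6 = 12 (disjoint).
In U(7,17), cl(S) = S if |S| < 7, else cl(S) = E.
Since 12 >= 7, cl(A union B) = E.
|cl(A union B)| = 17.

17


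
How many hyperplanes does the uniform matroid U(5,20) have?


Hyperplanes of U(5,20) are flats of rank 4.
In a uniform matroid, these are exactly the (4)-element subsets.
Count = C(20,4) = (20 * 19 * 18 * 17) / (1 * 2 * 3 * 4) = 4845.

4845


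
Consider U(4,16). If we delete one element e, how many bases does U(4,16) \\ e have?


Deleting e from U(4,16) gives U(4,15) since n > r.
Bases of U(4,15) = C(15,4) = 15! / (4! * 11!) = 1365.

1365


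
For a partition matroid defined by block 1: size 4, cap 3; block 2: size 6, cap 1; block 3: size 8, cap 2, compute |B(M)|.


A basis picks exactly ci elements from block i.
Number of bases = product of C(|Si|, ci).
= C(4,3) * C(6,1) * C(8,2)
= 4 * 6 * 28
= 672.

672


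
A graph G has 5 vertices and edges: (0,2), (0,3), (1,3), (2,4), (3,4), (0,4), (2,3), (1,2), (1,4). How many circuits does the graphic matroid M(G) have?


A circuit in a graphic matroid = edge set of a simple cycle.
G has 5 vertices and 9 edges.
Enumerating all minimal edge subsets forming cycles...
Total circuits found: 22.

22


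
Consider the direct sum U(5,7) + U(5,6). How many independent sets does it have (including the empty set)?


For a direct sum, |I(M1+M2)| = |I(M1)| * |I(M2)|.
|I(U(5,7))| = sum C(7,k) for k=0..5 = 120.
|I(U(5,6))| = sum C(6,k) for k=0..5 = 63.
Total = 120 * 63 = 7560.

7560


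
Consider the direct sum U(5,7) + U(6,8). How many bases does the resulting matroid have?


Bases of a direct sum M1 + M2: |B| = |B(M1)| * |B(M2)|.
|B(U(5,7))| = C(7,5) = 21.
|B(U(6,8))| = C(8,6) = 28.
Total bases = 21 * 28 = 588.

588


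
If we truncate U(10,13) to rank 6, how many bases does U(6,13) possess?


Truncating U(10,13) to rank 6 gives U(6,13).
Bases of U(6,13) are all 6-element subsets of 13 elements.
Number of bases = C(13,6) = 1716.

1716


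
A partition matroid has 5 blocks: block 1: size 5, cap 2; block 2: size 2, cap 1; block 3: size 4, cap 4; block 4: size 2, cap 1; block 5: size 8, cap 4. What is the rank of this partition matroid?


Rank of a partition matroid = sum of min(|Si|, ci) for each block.
= min(5,2) + min(2,1) + min(4,4) + min(2,1) + min(8,4)
= 2 + 1 + 4 + 1 + 4
= 12.

12


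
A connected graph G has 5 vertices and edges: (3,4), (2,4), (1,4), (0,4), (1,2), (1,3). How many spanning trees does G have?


By Kirchhoff's matrix tree theorem, the number of spanning trees equals
the determinant of any cofactor of the Laplacian matrix L.
G has 5 vertices and 6 edges.
Computing the (4 x 4) cofactor determinant gives 8.

8


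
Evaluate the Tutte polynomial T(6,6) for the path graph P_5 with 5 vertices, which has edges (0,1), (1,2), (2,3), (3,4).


A path on 5 vertices is a tree with 4 edges.
T(x,y) = x^(4) for any tree.
T(6,6) = 6^4 = 1296.

1296


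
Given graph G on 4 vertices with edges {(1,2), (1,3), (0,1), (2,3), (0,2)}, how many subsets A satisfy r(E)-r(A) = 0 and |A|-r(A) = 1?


R(x,y) = sum over A in 2^E of x^(r(E)-r(A)) * y^(|A|-r(A)).
G has 4 vertices, 5 edges. r(E) = 3.
Enumerate all 2^5 = 32 subsets.
Count subsets with r(E)-r(A)=0 and |A|-r(A)=1: 5.

5


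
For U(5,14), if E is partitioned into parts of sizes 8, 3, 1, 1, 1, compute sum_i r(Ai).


r(Ai) = min(|Ai|, 5) for each part.
Sum = min(8,5) + min(3,5) + min(1,5) + min(1,5) + min(1,5)
    = 5 + 3 + 1 + 1 + 1
    = 11.

11


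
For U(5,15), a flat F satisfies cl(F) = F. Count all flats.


Flats of U(5,15): every subset of size < 5 is a flat, plus E itself.
Count = C(15,0) + C(15,1) + C(15,2) + C(15,3) + C(15,4) + 1
     = 1 + 15 + 105 + 455 + 1365 + 1
     = 1942.

1942


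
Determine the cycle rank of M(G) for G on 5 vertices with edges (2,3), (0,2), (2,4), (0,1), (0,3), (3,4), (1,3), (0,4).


Cycle rank (nullity) = |E| - r(M) = |E| - (|V| - c).
|E| = 8, |V| = 5, c = 1.
Nullity = 8 - (5 - 1) = 8 - 4 = 4.

4


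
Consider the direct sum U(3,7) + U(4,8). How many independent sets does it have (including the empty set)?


For a direct sum, |I(M1+M2)| = |I(M1)| * |I(M2)|.
|I(U(3,7))| = sum C(7,k) for k=0..3 = 64.
|I(U(4,8))| = sum C(8,k) for k=0..4 = 163.
Total = 64 * 163 = 10432.

10432


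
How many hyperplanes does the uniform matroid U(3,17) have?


Hyperplanes of U(3,17) are flats of rank 2.
In a uniform matroid, these are exactly the (2)-element subsets.
Count = C(17,2) = (17 * 16) / (1 * 2) = 136.

136


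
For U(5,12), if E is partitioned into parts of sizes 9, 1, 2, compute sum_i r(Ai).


r(Ai) = min(|Ai|, 5) for each part.
Sum = min(9,5) + min(1,5) + min(2,5)
    = 5 + 1 + 2
    = 8.

8


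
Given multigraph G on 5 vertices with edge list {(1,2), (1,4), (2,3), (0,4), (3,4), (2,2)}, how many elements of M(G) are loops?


In a graphic matroid, a loop is a self-loop edge (u,u) with rank 0.
Examining all 6 edges for self-loops...
Self-loops found: (2,2)
Number of loops = 1.

1


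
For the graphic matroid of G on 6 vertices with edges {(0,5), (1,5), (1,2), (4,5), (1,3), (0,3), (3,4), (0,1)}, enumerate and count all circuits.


A circuit in a graphic matroid = edge set of a simple cycle.
G has 6 vertices and 8 edges.
Enumerating all minimal edge subsets forming cycles...
Total circuits found: 7.

7


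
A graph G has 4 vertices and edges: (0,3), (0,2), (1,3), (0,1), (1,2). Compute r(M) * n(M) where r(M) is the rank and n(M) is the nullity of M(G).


r(M) = |V| - c = 4 - 1 = 3.
nullity = |E| - r(M) = 5 - 3 = 2.
Product = 3 * 2 = 6.

6


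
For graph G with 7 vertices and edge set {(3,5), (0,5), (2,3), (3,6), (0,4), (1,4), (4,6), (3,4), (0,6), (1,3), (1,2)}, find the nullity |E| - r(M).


Cycle rank (nullity) = |E| - r(M) = |E| - (|V| - c).
|E| = 11, |V| = 7, c = 1.
Nullity = 11 - (7 - 1) = 11 - 6 = 5.

5


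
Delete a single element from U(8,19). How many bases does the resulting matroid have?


Deleting e from U(8,19) gives U(8,18) since n > r.
Bases of U(8,18) = C(18,8) = 18! / (8! * 10!) = 43758.

43758


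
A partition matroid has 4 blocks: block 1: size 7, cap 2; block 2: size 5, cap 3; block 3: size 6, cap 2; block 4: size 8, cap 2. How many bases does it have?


A basis picks exactly ci elements from block i.
Number of bases = product of C(|Si|, ci).
= C(7,2) * C(5,3) * C(6,2) * C(8,2)
= 21 * 10 * 15 * 28
= 88200.

88200


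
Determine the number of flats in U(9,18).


Flats of U(9,18): every subset of size < 9 is a flat, plus E itself.
Count = C(18,0) + C(18,1) + C(18,2) + C(18,3) + C(18,4) + C(18,5) + C(18,6) + C(18,7) + C(18,8) + 1
     = 1 + 18 + 153 + 816 + 3060 + 8568 + 18564 + 31824 + 43758 + 1
     = 106763.

106763


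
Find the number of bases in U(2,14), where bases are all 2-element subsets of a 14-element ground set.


Bases of U(2,14) are all 2-element subsets of the 14-element ground set.
Number of bases = C(14,2).
(14 choose 2) = 91.

91


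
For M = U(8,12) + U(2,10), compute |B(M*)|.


(M1+M2)* = M1* + M2*.
M1* = U(4,12), bases: C(12,4) = 495.
M2* = U(8,10), bases: C(10,8) = 45.
|B(M*)| = 495 * 45 = 22275.

22275


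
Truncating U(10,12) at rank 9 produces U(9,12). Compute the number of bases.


Truncating U(10,12) to rank 9 gives U(9,12).
Bases of U(9,12) are all 9-element subsets of 12 elements.
Number of bases = (12 choose 9) = 220.

220


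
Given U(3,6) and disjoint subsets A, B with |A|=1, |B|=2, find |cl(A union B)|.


|A union B| = 1 + 2 = 3 (disjoint).
In U(3,6), cl(S) = S if |S| < 3, else cl(S) = E.
Since 3 >= 3, cl(A union B) = E.
|cl(A union B)| = 6.

6


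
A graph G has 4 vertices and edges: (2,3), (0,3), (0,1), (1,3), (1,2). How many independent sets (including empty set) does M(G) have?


An independent set in a graphic matroid is an acyclic edge subset.
G has 4 vertices and 5 edges.
Enumerate all 2^5 = 32 subsets, checking for acyclicity.
Total independent sets = 24.

24


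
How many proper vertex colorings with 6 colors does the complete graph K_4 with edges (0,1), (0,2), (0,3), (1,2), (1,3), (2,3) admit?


P(K_4, k) = k(k-1)(k-2)...(k-3).
P(6) = (6) * (5) * (4) * (3) = 360.

360


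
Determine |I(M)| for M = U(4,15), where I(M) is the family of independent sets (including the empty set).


Independent sets of U(4,15) are all subsets of size <= 4.
Count = C(15,0) + C(15,1) + C(15,2) + C(15,3) + C(15,4)
     = 1 + 15 + 105 + 455 + 1365
     = 1941.

1941


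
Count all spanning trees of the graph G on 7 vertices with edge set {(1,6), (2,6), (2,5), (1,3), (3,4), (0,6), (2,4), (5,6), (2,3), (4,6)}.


By Kirchhoff's matrix tree theorem, the number of spanning trees equals
the determinant of any cofactor of the Laplacian matrix L.
G has 7 vertices and 10 edges.
Computing the (6 x 6) cofactor determinant gives 61.

61


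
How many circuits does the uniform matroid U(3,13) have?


In U(3,13), circuits are the (4)-element subsets.
Any set of 4 elements is dependent, and removing any one element gives
an independent set of size 3, so it is a minimal dependent set.
Number of circuits = C(13,4) = (13 * 12 * 11 * 10) / (1 * 2 * 3 * 4) = 715.

715


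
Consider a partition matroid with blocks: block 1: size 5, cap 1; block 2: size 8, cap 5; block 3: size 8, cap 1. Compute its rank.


Rank of a partition matroid = sum of min(|Si|, ci) for each block.
= min(5,1) + min(8,5) + min(8,1)
= 1 + 5 + 1
= 7.

7


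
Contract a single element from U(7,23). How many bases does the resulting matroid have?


Contracting e from U(7,23) gives U(6,22).
Bases of U(6,22) = (22 choose 6) = 74613.

74613


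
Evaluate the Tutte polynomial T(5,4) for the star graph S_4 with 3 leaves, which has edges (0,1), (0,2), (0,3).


A star on 4 vertices is a tree with 3 edges.
T(x,y) = x^(3) for any tree.
T(5,4) = 5^3 = 125.

125


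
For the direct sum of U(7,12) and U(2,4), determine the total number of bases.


Bases of a direct sum M1 + M2: |B| = |B(M1)| * |B(M2)|.
|B(U(7,12))| = C(12,7) = 792.
|B(U(2,4))| = C(4,2) = 6.
Total bases = 792 * 6 = 4752.

4752


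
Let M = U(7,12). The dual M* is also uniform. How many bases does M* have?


The dual of U(r,n) is U(n-r, n) = U(5,12).
Bases of U(5,12) are all (5)-element subsets.
|B(M*)| = C(12,5) = 12! / (5! * 7!) = 792.

792


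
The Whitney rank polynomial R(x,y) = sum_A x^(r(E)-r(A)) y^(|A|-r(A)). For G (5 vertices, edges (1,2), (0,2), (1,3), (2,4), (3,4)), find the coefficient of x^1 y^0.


R(x,y) = sum over A in 2^E of x^(r(E)-r(A)) * y^(|A|-r(A)).
G has 5 vertices, 5 edges. r(E) = 4.
Enumerate all 2^5 = 32 subsets.
Count subsets with r(E)-r(A)=1 and |A|-r(A)=0: 10.

10


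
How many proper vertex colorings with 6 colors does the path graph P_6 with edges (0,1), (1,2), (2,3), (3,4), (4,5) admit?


P(P_6, k) = k * (k-1)^(5).
P(6) = 6 * 5^5 = 6 * 3125 = 18750.

18750


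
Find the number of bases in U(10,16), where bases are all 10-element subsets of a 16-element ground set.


Bases of U(10,16) are all 10-element subsets of the 16-element ground set.
Number of bases = C(16,10).
C(16,10) = 8008.

8008


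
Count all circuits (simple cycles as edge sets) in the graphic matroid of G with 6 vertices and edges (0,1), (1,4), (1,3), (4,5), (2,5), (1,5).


A circuit in a graphic matroid = edge set of a simple cycle.
G has 6 vertices and 6 edges.
Enumerating all minimal edge subsets forming cycles...
Total circuits found: 1.

1


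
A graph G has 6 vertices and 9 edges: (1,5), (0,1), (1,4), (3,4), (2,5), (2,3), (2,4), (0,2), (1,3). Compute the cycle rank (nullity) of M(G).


Cycle rank (nullity) = |E| - r(M) = |E| - (|V| - c).
|E| = 9, |V| = 6, c = 1.
Nullity = 9 - (6 - 1) = 9 - 5 = 4.

4


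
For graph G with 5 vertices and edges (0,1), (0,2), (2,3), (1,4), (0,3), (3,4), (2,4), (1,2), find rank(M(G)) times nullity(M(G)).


r(M) = |V| - c = 5 - 1 = 4.
nullity = |E| - r(M) = 8 - 4 = 4.
Product = 4 * 4 = 16.

16


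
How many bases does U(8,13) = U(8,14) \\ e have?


Deleting e from U(8,14) gives U(8,13) since n > r.
Bases of U(8,13) = C(13,8) = 1287.

1287


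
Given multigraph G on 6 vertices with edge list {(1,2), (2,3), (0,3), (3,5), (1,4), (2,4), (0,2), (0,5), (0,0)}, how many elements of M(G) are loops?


In a graphic matroid, a loop is a self-loop edge (u,u) with rank 0.
Examining all 9 edges for self-loops...
Self-loops found: (0,0)
Number of loops = 1.

1


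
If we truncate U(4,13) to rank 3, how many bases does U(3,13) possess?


Truncating U(4,13) to rank 3 gives U(3,13).
Bases of U(3,13) are all 3-element subsets of 13 elements.
Number of bases = (13 choose 3) = 286.

286


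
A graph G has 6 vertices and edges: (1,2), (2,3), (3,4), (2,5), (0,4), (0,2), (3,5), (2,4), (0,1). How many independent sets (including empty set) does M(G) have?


An independent set in a graphic matroid is an acyclic edge subset.
G has 6 vertices and 9 edges.
Enumerate all 2^9 = 512 subsets, checking for acyclicity.
Total independent sets = 280.

280


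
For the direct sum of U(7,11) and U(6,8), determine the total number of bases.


Bases of a direct sum M1 + M2: |B| = |B(M1)| * |B(M2)|.
|B(U(7,11))| = C(11,7) = 330.
|B(U(6,8))| = C(8,6) = 28.
Total bases = 330 * 28 = 9240.

9240


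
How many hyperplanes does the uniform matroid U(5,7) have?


Hyperplanes of U(5,7) are flats of rank 4.
In a uniform matroid, these are exactly the (4)-element subsets.
Count = C(7,4) = 7! / (4! * 3!) = 35.

35


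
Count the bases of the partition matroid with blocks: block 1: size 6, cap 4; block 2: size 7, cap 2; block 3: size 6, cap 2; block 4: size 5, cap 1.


A basis picks exactly ci elements from block i.
Number of bases = product of C(|Si|, ci).
= C(6,4) * C(7,2) * C(6,2) * C(5,1)
= 15 * 21 * 15 * 5
= 23625.

23625


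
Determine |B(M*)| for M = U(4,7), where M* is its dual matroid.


The dual of U(r,n) is U(n-r, n) = U(3,7).
Bases of U(3,7) are all (3)-element subsets.
|B(M*)| = (7 choose 3) = 35.

35


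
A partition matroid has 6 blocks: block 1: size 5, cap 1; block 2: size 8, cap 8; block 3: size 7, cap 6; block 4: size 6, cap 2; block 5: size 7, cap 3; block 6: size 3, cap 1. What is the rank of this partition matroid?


Rank of a partition matroid = sum of min(|Si|, ci) for each block.
= min(5,1) + min(8,8) + min(7,6) + min(6,2) + min(7,3) + min(3,1)
= 1 + 8 + 6 + 2 + 3 + 1
= 21.

21


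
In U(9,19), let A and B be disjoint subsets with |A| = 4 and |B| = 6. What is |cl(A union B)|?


|A union B| = 4 + 6 = 10 (disjoint).
In U(9,19), cl(S) = S if |S| < 9, else cl(S) = E.
Since 10 >= 9, cl(A union B) = E.
|cl(A union B)| = 19.

19


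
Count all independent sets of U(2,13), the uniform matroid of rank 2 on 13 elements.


Independent sets of U(2,13) are all subsets of size <= 2.
Count = (13 choose 0) + (13 choose 1) + (13 choose 2)
     = 1 + 13 + 78
     = 92.

92


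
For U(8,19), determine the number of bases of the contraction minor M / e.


Contracting e from U(8,19) gives U(7,18).
Bases of U(7,18) = (18 choose 7) = 31824.

31824


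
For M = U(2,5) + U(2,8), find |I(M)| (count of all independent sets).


For a direct sum, |I(M1+M2)| = |I(M1)| * |I(M2)|.
|I(U(2,5))| = sum C(5,k) for k=0..2 = 16.
|I(U(2,8))| = sum C(8,k) for k=0..2 = 37.
Total = 16 * 37 = 592.

592


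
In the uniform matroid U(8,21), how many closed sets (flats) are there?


Flats of U(8,21): every subset of size < 8 is a flat, plus E itself.
Count = (21 choose 0) + (21 choose 1) + (21 choose 2) + (21 choose 3) + (21 choose 4) + (21 choose 5) + (21 choose 6) + (21 choose 7) + 1
     = 1 + 21 + 210 + 1330 + 5985 + 20349 + 54264 + 116280 + 1
     = 198441.

198441


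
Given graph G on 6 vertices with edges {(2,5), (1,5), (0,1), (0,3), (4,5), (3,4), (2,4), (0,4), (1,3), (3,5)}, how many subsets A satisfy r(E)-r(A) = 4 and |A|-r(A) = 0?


R(x,y) = sum over A in 2^E of x^(r(E)-r(A)) * y^(|A|-r(A)).
G has 6 vertices, 10 edges. r(E) = 5.
Enumerate all 2^10 = 1024 subsets.
Count subsets with r(E)-r(A)=4 and |A|-r(A)=0: 10.

10


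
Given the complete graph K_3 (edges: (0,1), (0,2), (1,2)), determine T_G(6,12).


T(K_3; x,y) = x^2 + x + y.
T(6,12) = 36 + 6 + 12 = 54.

54


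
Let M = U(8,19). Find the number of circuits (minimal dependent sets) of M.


In U(8,19), circuits are the (9)-element subsets.
Any set of 9 elements is dependent, and removing any one element gives
an independent set of size 8, so it is a minimal dependent set.
Number of circuits = C(19,9) = 19! / (9! * 10!) = 92378.

92378


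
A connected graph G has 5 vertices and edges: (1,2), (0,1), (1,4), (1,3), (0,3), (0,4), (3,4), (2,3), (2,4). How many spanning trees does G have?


By Kirchhoff's matrix tree theorem, the number of spanning trees equals
the determinant of any cofactor of the Laplacian matrix L.
G has 5 vertices and 9 edges.
Computing the (4 x 4) cofactor determinant gives 75.

75


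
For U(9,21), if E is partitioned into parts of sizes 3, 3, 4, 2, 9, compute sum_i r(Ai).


r(Ai) = min(|Ai|, 9) for each part.
Sum = min(3,9) + min(3,9) + min(4,9) + min(2,9) + min(9,9)
    = 3 + 3 + 4 + 2 + 9
    = 21.

21


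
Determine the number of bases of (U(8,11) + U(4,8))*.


(M1+M2)* = M1* + M2*.
M1* = U(3,11), bases: C(11,3) = 165.
M2* = U(4,8), bases: C(8,4) = 70.
|B(M*)| = 165 * 70 = 11550.

11550


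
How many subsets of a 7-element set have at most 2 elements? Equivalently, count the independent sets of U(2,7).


Independent sets of U(2,7) are all subsets of size <= 2.
Count = (7 choose 0) + (7 choose 1) + (7 choose 2)
     = 1 + 7 + 21
     = 29.

29


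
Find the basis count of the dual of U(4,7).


The dual of U(r,n) is U(n-r, n) = U(3,7).
Bases of U(3,7) are all (3)-element subsets.
|B(M*)| = (7 choose 3) = 35.

35


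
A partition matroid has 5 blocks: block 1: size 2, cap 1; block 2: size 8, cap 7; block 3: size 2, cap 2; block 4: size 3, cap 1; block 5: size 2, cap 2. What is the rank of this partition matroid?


Rank of a partition matroid = sum of min(|Si|, ci) for each block.
= min(2,1) + min(8,7) + min(2,2) + min(3,1) + min(2,2)
= 1 + 7 + 2 + 1 + 2
= 13.

13


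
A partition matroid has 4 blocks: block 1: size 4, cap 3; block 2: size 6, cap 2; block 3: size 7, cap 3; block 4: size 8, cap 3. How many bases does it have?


A basis picks exactly ci elements from block i.
Number of bases = product of C(|Si|, ci).
= C(4,3) * C(6,2) * C(7,3) * C(8,3)
= 4 * 15 * 35 * 56
= 117600.

117600


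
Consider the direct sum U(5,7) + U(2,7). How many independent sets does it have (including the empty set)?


For a direct sum, |I(M1+M2)| = |I(M1)| * |I(M2)|.
|I(U(5,7))| = sum C(7,k) for k=0..5 = 120.
|I(U(2,7))| = sum C(7,k) for k=0..2 = 29.
Total = 120 * 29 = 3480.

3480


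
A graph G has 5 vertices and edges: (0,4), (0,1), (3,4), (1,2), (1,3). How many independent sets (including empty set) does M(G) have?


An independent set in a graphic matroid is an acyclic edge subset.
G has 5 vertices and 5 edges.
Enumerate all 2^5 = 32 subsets, checking for acyclicity.
Total independent sets = 30.

30


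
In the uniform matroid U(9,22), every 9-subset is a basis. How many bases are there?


Bases of U(9,22) are all 9-element subsets of the 22-element ground set.
Number of bases = C(22,9).
C(22,9) = 22! / (9! * 13!) = 497420.

497420


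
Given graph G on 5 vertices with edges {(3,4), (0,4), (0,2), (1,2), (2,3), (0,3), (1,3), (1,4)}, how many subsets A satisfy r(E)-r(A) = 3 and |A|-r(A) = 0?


R(x,y) = sum over A in 2^E of x^(r(E)-r(A)) * y^(|A|-r(A)).
G has 5 vertices, 8 edges. r(E) = 4.
Enumerate all 2^8 = 256 subsets.
Count subsets with r(E)-r(A)=3 and |A|-r(A)=0: 8.

8


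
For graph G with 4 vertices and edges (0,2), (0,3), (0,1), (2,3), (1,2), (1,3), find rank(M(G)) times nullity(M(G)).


r(M) = |V| - c = 4 - 1 = 3.
nullity = |E| - r(M) = 6 - 3 = 3.
Product = 3 * 3 = 9.

9


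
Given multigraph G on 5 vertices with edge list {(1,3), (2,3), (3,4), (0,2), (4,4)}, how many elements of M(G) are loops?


In a graphic matroid, a loop is a self-loop edge (u,u) with rank 0.
Examining all 5 edges for self-loops...
Self-loops found: (4,4)
Number of loops = 1.

1


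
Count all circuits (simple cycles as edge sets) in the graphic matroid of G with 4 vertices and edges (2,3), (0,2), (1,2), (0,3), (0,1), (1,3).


A circuit in a graphic matroid = edge set of a simple cycle.
G has 4 vertices and 6 edges.
Enumerating all minimal edge subsets forming cycles...
Total circuits found: 7.

7


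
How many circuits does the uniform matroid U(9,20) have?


In U(9,20), circuits are the (10)-element subsets.
Any set of 10 elements is dependent, and removing any one element gives
an independent set of size 9, so it is a minimal dependent set.
Number of circuits = C(20,10) = 184756.

184756


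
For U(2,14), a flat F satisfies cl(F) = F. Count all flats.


Flats of U(2,14): every subset of size < 2 is a flat, plus E itself.
Count = (14 choose 0) + (14 choose 1) + 1
     = 1 + 14 + 1
     = 16.

16


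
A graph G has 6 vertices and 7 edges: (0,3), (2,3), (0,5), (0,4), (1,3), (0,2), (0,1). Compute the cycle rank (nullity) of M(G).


Cycle rank (nullity) = |E| - r(M) = |E| - (|V| - c).
|E| = 7, |V| = 6, c = 1.
Nullity = 7 - (6 - 1) = 7 - 5 = 2.

2


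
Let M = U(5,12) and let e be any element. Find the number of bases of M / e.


Contracting e from U(5,12) gives U(4,11).
Bases of U(4,11) = C(11,4) = 11! / (4! * 7!) = 330.

330


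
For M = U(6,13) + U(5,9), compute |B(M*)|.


(M1+M2)* = M1* + M2*.
M1* = U(7,13), bases: C(13,7) = 1716.
M2* = U(4,9), bases: C(9,4) = 126.
|B(M*)| = 1716 * 126 = 216216.

216216


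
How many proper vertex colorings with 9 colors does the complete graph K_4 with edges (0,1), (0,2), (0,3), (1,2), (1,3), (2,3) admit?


P(K_4, k) = k(k-1)(k-2)...(k-3).
P(9) = (9) * (8) * (7) * (6) = 3024.

3024


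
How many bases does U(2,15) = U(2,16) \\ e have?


Deleting e from U(2,16) gives U(2,15) since n > r.
Bases of U(2,15) = (15 choose 2) = 105.

105


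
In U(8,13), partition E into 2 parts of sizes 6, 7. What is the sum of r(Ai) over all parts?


r(Ai) = min(|Ai|, 8) for each part.
Sum = min(6,8) + min(7,8)
    = 6 + 7
    = 13.

13


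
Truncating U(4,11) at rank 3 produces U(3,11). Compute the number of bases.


Truncating U(4,11) to rank 3 gives U(3,11).
Bases of U(3,11) are all 3-element subsets of 11 elements.
Number of bases = C(11,3) = (11 * 10 * 9) / (1 * 2 * 3) = 165.

165


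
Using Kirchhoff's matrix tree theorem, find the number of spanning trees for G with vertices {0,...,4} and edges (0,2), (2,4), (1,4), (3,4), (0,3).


By Kirchhoff's matrix tree theorem, the number of spanning trees equals
the determinant of any cofactor of the Laplacian matrix L.
G has 5 vertices and 5 edges.
Computing the (4 x 4) cofactor determinant gives 4.

4


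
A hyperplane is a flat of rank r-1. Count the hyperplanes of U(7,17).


Hyperplanes of U(7,17) are flats of rank 6.
In a uniform matroid, these are exactly the (6)-element subsets.
Count = C(17,6) = 12376.

12376


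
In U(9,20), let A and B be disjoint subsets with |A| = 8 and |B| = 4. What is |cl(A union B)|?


|A union B| = 8 + 4 = 12 (disjoint).
In U(9,20), cl(S) = S if |S| < 9, else cl(S) = E.
Since 12 >= 9, cl(A union B) = E.
|cl(A union B)| = 20.

20


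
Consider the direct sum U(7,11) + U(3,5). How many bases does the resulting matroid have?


Bases of a direct sum M1 + M2: |B| = |B(M1)| * |B(M2)|.
|B(U(7,11))| = C(11,7) = 330.
|B(U(3,5))| = C(5,3) = 10.
Total bases = 330 * 10 = 3300.

3300


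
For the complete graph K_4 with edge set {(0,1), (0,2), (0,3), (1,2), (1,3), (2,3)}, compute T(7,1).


T(K_4; x,y) = x^3 + 3x^2 + 4xy + 2x + y^3 + 3y^2 + 2y.
Substituting x=7, y=1:
= 343 + 147 + 28 + 14 + 1 + 3 + 2
= 538.

538


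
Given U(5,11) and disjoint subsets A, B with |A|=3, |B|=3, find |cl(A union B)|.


|A union B| = 3 + 3 = 6 (disjoint).
In U(5,11), cl(S) = S if |S| < 5, else cl(S) = E.
Since 6 >= 5, cl(A union B) = E.
|cl(A union B)| = 11.

11


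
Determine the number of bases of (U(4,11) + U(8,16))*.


(M1+M2)* = M1* + M2*.
M1* = U(7,11), bases: C(11,7) = 330.
M2* = U(8,16), bases: C(16,8) = 12870.
|B(M*)| = 330 * 12870 = 4247100.

4247100


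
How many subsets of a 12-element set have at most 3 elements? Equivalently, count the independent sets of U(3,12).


Independent sets of U(3,12) are all subsets of size <= 3.
Count = C(12,0) + C(12,1) + C(12,2) + C(12,3)
     = 1 + 12 + 66 + 220
     = 299.

299


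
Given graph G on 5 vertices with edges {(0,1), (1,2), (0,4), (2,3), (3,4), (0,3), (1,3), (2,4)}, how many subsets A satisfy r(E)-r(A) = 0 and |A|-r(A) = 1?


R(x,y) = sum over A in 2^E of x^(r(E)-r(A)) * y^(|A|-r(A)).
G has 5 vertices, 8 edges. r(E) = 4.
Enumerate all 2^8 = 256 subsets.
Count subsets with r(E)-r(A)=0 and |A|-r(A)=1: 52.

52


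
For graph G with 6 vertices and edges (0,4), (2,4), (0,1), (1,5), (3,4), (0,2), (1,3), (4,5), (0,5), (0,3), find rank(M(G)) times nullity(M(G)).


r(M) = |V| - c = 6 - 1 = 5.
nullity = |E| - r(M) = 10 - 5 = 5.
Product = 5 * 5 = 25.

25


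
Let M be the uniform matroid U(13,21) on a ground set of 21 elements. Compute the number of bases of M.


Bases of U(13,21) are all 13-element subsets of the 21-element ground set.
Number of bases = C(21,13).
C(21,13) = 203490.

203490


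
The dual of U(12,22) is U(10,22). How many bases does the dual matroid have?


The dual of U(r,n) is U(n-r, n) = U(10,22).
Bases of U(10,22) are all (10)-element subsets.
|B(M*)| = C(22,10) = 22! / (10! * 12!) = 646646.

646646


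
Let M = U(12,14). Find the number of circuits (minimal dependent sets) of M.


In U(12,14), circuits are the (13)-element subsets.
Any set of 13 elements is dependent, and removing any one element gives
an independent set of size 12, so it is a minimal dependent set.
Number of circuits = C(14,13) = 14.

14


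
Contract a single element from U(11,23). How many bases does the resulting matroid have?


Contracting e from U(11,23) gives U(10,22).
Bases of U(10,22) = C(22,10) = 646646.

646646


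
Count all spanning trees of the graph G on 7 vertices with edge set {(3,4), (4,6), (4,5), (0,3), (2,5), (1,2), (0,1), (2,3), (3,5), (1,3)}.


By Kirchhoff's matrix tree theorem, the number of spanning trees equals
the determinant of any cofactor of the Laplacian matrix L.
G has 7 vertices and 10 edges.
Computing the (6 x 6) cofactor determinant gives 55.

55


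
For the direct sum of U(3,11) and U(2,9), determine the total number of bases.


Bases of a direct sum M1 + M2: |B| = |B(M1)| * |B(M2)|.
|B(U(3,11))| = C(11,3) = 165.
|B(U(2,9))| = C(9,2) = 36.
Total bases = 165 * 36 = 5940.

5940


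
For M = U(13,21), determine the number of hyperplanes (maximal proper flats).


Hyperplanes of U(13,21) are flats of rank 12.
In a uniform matroid, these are exactly the (12)-element subsets.
Count = C(21,12) = 21! / (12! * 9!) = 293930.

293930


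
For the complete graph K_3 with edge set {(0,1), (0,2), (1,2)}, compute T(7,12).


T(K_3; x,y) = x^2 + x + y.
T(7,12) = 49 + 7 + 12 = 68.

68


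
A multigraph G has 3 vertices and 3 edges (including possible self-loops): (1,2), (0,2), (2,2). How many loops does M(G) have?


In a graphic matroid, a loop is a self-loop edge (u,u) with rank 0.
Examining all 3 edges for self-loops...
Self-loops found: (2,2)
Number of loops = 1.

1


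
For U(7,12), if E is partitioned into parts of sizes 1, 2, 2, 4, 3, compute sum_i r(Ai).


r(Ai) = min(|Ai|, 7) for each part.
Sum = min(1,7) + min(2,7) + min(2,7) + min(4,7) + min(3,7)
    = 1 + 2 + 2 + 4 + 3
    = 12.

12


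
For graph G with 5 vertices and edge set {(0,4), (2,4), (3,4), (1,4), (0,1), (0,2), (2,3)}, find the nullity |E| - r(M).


Cycle rank (nullity) = |E| - r(M) = |E| - (|V| - c).
|E| = 7, |V| = 5, c = 1.
Nullity = 7 - (5 - 1) = 7 - 4 = 3.

3


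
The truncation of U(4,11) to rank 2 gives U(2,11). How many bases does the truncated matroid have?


Truncating U(4,11) to rank 2 gives U(2,11).
Bases of U(2,11) are all 2-element subsets of 11 elements.
Number of bases = C(11,2) = 11! / (2! * 9!) = 55.

55


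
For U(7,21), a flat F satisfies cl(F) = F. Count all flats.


Flats of U(7,21): every subset of size < 7 is a flat, plus E itself.
Count = (21 choose 0) + (21 choose 1) + (21 choose 2) + (21 choose 3) + (21 choose 4) + (21 choose 5) + (21 choose 6) + 1
     = 1 + 21 + 210 + 1330 + 5985 + 20349 + 54264 + 1
     = 82161.

82161


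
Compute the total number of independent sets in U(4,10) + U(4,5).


For a direct sum, |I(M1+M2)| = |I(M1)| * |I(M2)|.
|I(U(4,10))| = sum C(10,k) for k=0..4 = 386.
|I(U(4,5))| = sum C(5,k) for k=0..4 = 31.
Total = 386 * 31 = 11966.

11966


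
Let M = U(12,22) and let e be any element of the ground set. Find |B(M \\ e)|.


Deleting e from U(12,22) gives U(12,21) since n > r.
Bases of U(12,21) = (21 choose 12) = 293930.

293930


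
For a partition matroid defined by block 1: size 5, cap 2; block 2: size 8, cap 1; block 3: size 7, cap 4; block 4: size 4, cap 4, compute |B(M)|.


A basis picks exactly ci elements from block i.
Number of bases = product of C(|Si|, ci).
= C(5,2) * C(8,1) * C(7,4) * C(4,4)
= 10 * 8 * 35 * 1
= 2800.

2800


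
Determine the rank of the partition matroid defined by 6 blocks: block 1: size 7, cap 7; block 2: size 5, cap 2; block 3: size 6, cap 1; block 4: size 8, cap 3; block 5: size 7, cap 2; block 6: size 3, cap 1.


Rank of a partition matroid = sum of min(|Si|, ci) for each block.
= min(7,7) + min(5,2) + min(6,1) + min(8,3) + min(7,2) + min(3,1)
= 7 + 2 + 1 + 3 + 2 + 1
= 16.

16


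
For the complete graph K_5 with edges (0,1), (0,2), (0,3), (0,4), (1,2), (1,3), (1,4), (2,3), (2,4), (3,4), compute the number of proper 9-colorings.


P(K_5, k) = k(k-1)(k-2)...(k-4).
P(9) = (9) * (8) * (7) * (6) * (5) = 15120.

15120


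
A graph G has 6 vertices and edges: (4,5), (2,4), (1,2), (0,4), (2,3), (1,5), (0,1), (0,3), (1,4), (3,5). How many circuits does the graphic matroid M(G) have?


A circuit in a graphic matroid = edge set of a simple cycle.
G has 6 vertices and 10 edges.
Enumerating all minimal edge subsets forming cycles...
Total circuits found: 24.

24


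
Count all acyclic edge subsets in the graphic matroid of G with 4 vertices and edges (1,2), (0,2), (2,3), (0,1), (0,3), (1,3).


An independent set in a graphic matroid is an acyclic edge subset.
G has 4 vertices and 6 edges.
Enumerate all 2^6 = 64 subsets, checking for acyclicity.
Total independent sets = 38.

38


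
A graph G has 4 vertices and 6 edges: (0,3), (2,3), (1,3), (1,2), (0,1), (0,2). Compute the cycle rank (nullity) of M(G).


Cycle rank (nullity) = |E| - r(M) = |E| - (|V| - c).
|E| = 6, |V| = 4, c = 1.
Nullity = 6 - (4 - 1) = 6 - 3 = 3.

3


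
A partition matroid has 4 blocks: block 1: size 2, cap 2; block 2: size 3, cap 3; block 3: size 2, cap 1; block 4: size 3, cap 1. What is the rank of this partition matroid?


Rank of a partition matroid = sum of min(|Si|, ci) for each block.
= min(2,2) + min(3,3) + min(2,1) + min(3,1)
= 2 + 3 + 1 + 1
= 7.

7


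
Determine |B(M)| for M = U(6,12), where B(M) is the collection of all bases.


Bases of U(6,12) are all 6-element subsets of the 12-element ground set.
Number of bases = C(12,6).
(12 choose 6) = 924.

924


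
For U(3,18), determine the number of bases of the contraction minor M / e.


Contracting e from U(3,18) gives U(2,17).
Bases of U(2,17) = (17 choose 2) = 136.

136


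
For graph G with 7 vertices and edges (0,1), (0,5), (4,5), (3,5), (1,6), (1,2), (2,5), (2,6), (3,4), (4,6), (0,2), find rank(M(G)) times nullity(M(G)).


r(M) = |V| - c = 7 - 1 = 6.
nullity = |E| - r(M) = 11 - 6 = 5.
Product = 6 * 5 = 30.

30


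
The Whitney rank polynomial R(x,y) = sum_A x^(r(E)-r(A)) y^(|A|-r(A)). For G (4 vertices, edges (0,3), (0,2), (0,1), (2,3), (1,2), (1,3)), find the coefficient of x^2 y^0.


R(x,y) = sum over A in 2^E of x^(r(E)-r(A)) * y^(|A|-r(A)).
G has 4 vertices, 6 edges. r(E) = 3.
Enumerate all 2^6 = 64 subsets.
Count subsets with r(E)-r(A)=2 and |A|-r(A)=0: 6.

6


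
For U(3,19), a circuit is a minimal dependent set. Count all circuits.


In U(3,19), circuits are the (4)-element subsets.
Any set of 4 elements is dependent, and removing any one element gives
an independent set of size 3, so it is a minimal dependent set.
Number of circuits = (19 choose 4) = 3876.

3876


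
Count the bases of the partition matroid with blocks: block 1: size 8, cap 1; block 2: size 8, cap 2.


A basis picks exactly ci elements from block i.
Number of bases = product of C(|Si|, ci).
= C(8,1) * C(8,2)
= 8 * 28
= 224.

224


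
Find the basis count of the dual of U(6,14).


The dual of U(r,n) is U(n-r, n) = U(8,14).
Bases of U(8,14) are all (8)-element subsets.
|B(M*)| = C(14,8) = 14! / (8! * 6!) = 3003.

3003


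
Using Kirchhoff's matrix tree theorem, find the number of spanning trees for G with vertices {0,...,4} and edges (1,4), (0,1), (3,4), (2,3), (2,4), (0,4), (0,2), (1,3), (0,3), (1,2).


By Kirchhoff's matrix tree theorem, the number of spanning trees equals
the determinant of any cofactor of the Laplacian matrix L.
G has 5 vertices and 10 edges.
Computing the (4 x 4) cofactor determinant gives 125.

125


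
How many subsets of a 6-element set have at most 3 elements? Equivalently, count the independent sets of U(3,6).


Independent sets of U(3,6) are all subsets of size <= 3.
Count = (6 choose 0) + (6 choose 1) + (6 choose 2) + (6 choose 3)
     = 1 + 6 + 15 + 20
     = 42.

42


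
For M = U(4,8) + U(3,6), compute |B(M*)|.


(M1+M2)* = M1* + M2*.
M1* = U(4,8), bases: C(8,4) = 70.
M2* = U(3,6), bases: C(6,3) = 20.
|B(M*)| = 70 * 20 = 1400.

1400


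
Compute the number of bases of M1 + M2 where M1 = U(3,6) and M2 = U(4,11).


Bases of a direct sum M1 + M2: |B| = |B(M1)| * |B(M2)|.
|B(U(3,6))| = C(6,3) = 20.
|B(U(4,11))| = C(11,4) = 330.
Total bases = 20 * 330 = 6600.

6600


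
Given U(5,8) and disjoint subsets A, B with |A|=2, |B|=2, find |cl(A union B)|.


|A union B| = 2 + 2 = 4 (disjoint).
In U(5,8), cl(S) = S if |S| < 5, else cl(S) = E.
Since 4 < 5, cl(A union B) = A union B.
|cl(A union B)| = 4.

4


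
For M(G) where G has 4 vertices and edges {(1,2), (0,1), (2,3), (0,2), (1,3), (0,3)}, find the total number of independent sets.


An independent set in a graphic matroid is an acyclic edge subset.
G has 4 vertices and 6 edges.
Enumerate all 2^6 = 64 subsets, checking for acyclicity.
Total independent sets = 38.

38


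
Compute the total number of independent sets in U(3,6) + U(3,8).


For a direct sum, |I(M1+M2)| = |I(M1)| * |I(M2)|.
|I(U(3,6))| = sum C(6,k) for k=0..3 = 42.
|I(U(3,8))| = sum C(8,k) for k=0..3 = 93.
Total = 42 * 93 = 3906.

3906


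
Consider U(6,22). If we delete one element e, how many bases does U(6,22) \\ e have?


Deleting e from U(6,22) gives U(6,21) since n > r.
Bases of U(6,21) = C(21,6) = 21! / (6! * 15!) = 54264.

54264


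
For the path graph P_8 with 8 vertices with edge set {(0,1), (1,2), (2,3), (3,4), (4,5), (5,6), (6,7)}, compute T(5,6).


A path on 8 vertices is a tree with 7 edges.
T(x,y) = x^(7) for any tree.
T(5,6) = 5^7 = 78125.

78125


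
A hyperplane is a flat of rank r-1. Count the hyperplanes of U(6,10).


Hyperplanes of U(6,10) are flats of rank 5.
In a uniform matroid, these are exactly the (5)-element subsets.
Count = C(10,5) = 10! / (5! * 5!) = 252.

252


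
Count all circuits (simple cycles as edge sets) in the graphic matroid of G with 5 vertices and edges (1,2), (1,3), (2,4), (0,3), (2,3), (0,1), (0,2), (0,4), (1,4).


A circuit in a graphic matroid = edge set of a simple cycle.
G has 5 vertices and 9 edges.
Enumerating all minimal edge subsets forming cycles...
Total circuits found: 22.

22


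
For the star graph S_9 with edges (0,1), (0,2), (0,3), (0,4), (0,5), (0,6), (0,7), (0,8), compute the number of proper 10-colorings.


P(tree, k) = k * (k-1)^(8) for any tree on 9 vertices.
P(10) = 10 * 9^8 = 10 * 43046721 = 430467210.

430467210


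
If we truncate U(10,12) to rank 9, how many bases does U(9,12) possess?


Truncating U(10,12) to rank 9 gives U(9,12).
Bases of U(9,12) are all 9-element subsets of 12 elements.
Number of bases = (12 choose 9) = 220.

220


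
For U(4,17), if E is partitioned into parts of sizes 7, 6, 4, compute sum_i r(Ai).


r(Ai) = min(|Ai|, 4) for each part.
Sum = min(7,4) + min(6,4) + min(4,4)
    = 4 + 4 + 4
    = 12.

12


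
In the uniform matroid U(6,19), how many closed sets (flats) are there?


Flats of U(6,19): every subset of size < 6 is a flat, plus E itself.
Count = (19 choose 0) + (19 choose 1) + (19 choose 2) + (19 choose 3) + (19 choose 4) + (19 choose 5) + 1
     = 1 + 19 + 171 + 969 + 3876 + 11628 + 1
     = 16665.

16665


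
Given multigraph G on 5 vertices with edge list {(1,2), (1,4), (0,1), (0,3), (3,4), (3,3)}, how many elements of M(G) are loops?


In a graphic matroid, a loop is a self-loop edge (u,u) with rank 0.
Examining all 6 edges for self-loops...
Self-loops found: (3,3)
Number of loops = 1.

1


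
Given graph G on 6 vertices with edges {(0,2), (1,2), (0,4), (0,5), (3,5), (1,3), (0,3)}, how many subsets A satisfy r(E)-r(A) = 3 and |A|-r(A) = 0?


R(x,y) = sum over A in 2^E of x^(r(E)-r(A)) * y^(|A|-r(A)).
G has 6 vertices, 7 edges. r(E) = 5.
Enumerate all 2^7 = 128 subsets.
Count subsets with r(E)-r(A)=3 and |A|-r(A)=0: 21.

21


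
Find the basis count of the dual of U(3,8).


The dual of U(r,n) is U(n-r, n) = U(5,8).
Bases of U(5,8) are all (5)-element subsets.
|B(M*)| = C(8,5) = 56.

56


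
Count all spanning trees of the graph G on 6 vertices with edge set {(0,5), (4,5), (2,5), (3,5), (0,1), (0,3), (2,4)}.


By Kirchhoff's matrix tree theorem, the number of spanning trees equals
the determinant of any cofactor of the Laplacian matrix L.
G has 6 vertices and 7 edges.
Computing the (5 x 5) cofactor determinant gives 9.

9


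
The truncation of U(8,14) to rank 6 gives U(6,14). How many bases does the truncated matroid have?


Truncating U(8,14) to rank 6 gives U(6,14).
Bases of U(6,14) are all 6-element subsets of 14 elements.
Number of bases = C(14,6) = 3003.

3003


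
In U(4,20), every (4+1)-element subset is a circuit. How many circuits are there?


In U(4,20), circuits are the (5)-element subsets.
Any set of 5 elements is dependent, and removing any one element gives
an independent set of size 4, so it is a minimal dependent set.
Number of circuits = (20 choose 5) = 15504.

15504


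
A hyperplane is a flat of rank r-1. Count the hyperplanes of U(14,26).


Hyperplanes of U(14,26) are flats of rank 13.
In a uniform matroid, these are exactly the (13)-element subsets.
Count = C(26,13) = 26! / (13! * 13!) = 10400600.

10400600


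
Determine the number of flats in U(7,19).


Flats of U(7,19): every subset of size < 7 is a flat, plus E itself.
Count = (19 choose 0) + (19 choose 1) + (19 choose 2) + (19 choose 3) + (19 choose 4) + (19 choose 5) + (19 choose 6) + 1
     = 1 + 19 + 171 + 969 + 3876 + 11628 + 27132 + 1
     = 43797.

43797
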